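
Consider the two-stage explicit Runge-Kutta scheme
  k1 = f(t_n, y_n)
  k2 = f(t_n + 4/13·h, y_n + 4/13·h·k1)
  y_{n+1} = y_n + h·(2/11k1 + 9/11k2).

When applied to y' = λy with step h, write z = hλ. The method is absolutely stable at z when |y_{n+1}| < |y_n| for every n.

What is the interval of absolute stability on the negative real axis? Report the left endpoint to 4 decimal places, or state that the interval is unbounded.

With y'=λy (z=hλ):
  k1=λy_n ⇒ h·k1=z·y_n;  k2=λ(1+4/13z)y_n ⇒ h·k2=z(1+4/13z)y_n
  y_{n+1}/y_n = 1 + 2/11z + 9/11z(1+4/13z) = 1 + z + 36/143z²
  R(z) = 1 + z + 36/143z².

Find x<0 with |R(x)|<1.
x=-1.13: |R|=0.1915
R=1: x+36/143x²=0 ⇒ x=−143/36=-3.9722; min R=1−1/(4·36/143)=0.0069>−1
Confirm numerically:
  x=-3.543: |R|=0.61716 <1
  x=-3.014: |R|=0.27293 <1
  x=-1.838: |R|=0.01247 <1
  x=-4.390: |R|=1.46172 >1
  x=-4.033: |R|=1.06171 >1
So |R|<1 on (-3.9722, 0).

(-3.9722, 0).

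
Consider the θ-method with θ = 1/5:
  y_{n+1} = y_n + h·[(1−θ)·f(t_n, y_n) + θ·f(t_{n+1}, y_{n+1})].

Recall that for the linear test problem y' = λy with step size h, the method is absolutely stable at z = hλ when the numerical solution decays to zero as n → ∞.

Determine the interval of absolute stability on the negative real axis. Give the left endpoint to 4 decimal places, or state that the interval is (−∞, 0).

(-3.3333, 0).

Test eqn y'=λy, z=hλ:
  y_{n+1} = y_n + z·[4/5·y_n + 1/5·y_{n+1}] ⇒ (1 − 1/5z)y_{n+1} = (1 + 4/5z)y_n
  so R(z) = (1 + 4/5z)/(1 − 1/5z).

Solve |R(x)|<1 on ℝ⁻.
x=-1.43: |R|=0.1120
R=−1: 1+4/5x = −1+1/5x ⇒ -3/5x=2 ⇒ x=2/(-3/5)=-3.3333
Confirm numerically:
  x=-2.409: |R|=0.62573 <1
  x=-2.262: |R|=0.55742 <1
  x=-2.164: |R|=0.51033 <1
  x=-1.550: |R|=0.18321 <1
  x=-3.690: |R|=1.12313 >1
  x=-3.581: |R|=1.08659 >1
  x=-3.422: |R|=1.03158 >1
Interval (-3.3333, 0).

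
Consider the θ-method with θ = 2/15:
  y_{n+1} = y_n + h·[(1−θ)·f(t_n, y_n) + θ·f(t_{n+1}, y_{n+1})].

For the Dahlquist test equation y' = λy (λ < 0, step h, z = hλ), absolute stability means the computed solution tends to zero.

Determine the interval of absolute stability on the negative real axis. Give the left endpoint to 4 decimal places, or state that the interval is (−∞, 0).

With y'=λy (z=hλ):
  y_{n+1} = y_n + z·[13/15·y_n + 2/15·y_{n+1}] ⇒ (1 − 2/15z)y_{n+1} = (1 + 13/15z)y_n
  so R(z) = (1 + 13/15z)/(1 − 2/15z).

Solve |R(x)|<1 on ℝ⁻.
x=-0.45: |R|=0.5755
R=−1: 1+13/15x = −1+2/15x ⇒ -11/15x=2 ⇒ x=2/(-11/15)=-2.7273
Confirm numerically:
  x=-2.279: |R|=0.74788 <1
  x=-2.214: |R|=0.70939 <1
  x=-1.965: |R|=0.55705 <1
  x=-1.662: |R|=0.36051 <1
  x=-3.171: |R|=1.22870 >1
  x=-2.862: |R|=1.07151 >1
So |R|<1 on (-2.7273, 0).

z∈(-2.7273,0).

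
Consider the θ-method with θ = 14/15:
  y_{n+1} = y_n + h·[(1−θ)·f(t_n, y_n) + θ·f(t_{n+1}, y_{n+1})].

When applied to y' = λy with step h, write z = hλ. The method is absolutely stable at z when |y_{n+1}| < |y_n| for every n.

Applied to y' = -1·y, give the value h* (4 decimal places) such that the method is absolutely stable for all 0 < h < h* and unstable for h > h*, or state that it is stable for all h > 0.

Set f=λy, z=hλ:
  y_{n+1} = y_n + z·[1/15·y_n + 14/15·y_{n+1}] ⇒ (1 − 14/15z)y_{n+1} = (1 + 1/15z)y_n
  Hence R(z) = (1 + 1/15z)/(1 − 14/15z).

Need |R(x)|<1, x<0.
x=-1.5: |R|=0.3750
x=-2: |R|=0.3023
x=-10: |R|=0.0323
x=-100: |R|=0.0601
θ=14/15≥1/2 ⇒ |1+1/15x|<|1−14/15x| ∀x<0 ⇒ unbounded interval.

(−∞, 0) — no finite endpoint. Any h>0 works for λ=-1.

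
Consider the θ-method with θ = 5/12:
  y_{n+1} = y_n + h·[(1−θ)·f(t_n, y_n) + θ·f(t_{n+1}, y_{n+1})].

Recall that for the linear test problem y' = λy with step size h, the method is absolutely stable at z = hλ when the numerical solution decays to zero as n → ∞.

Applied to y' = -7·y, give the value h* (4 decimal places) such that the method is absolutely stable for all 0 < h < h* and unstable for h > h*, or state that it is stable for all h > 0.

(-12.0000,0); λ=-7 ⇒ h* = (12)/7 = 1.7143.

Test eqn y'=λy, z=hλ:
  y_{n+1} = y_n + z·[7/12·y_n + 5/12·y_{n+1}] ⇒ (1 − 5/12z)y_{n+1} = (1 + 7/12z)y_n
  so R(z) = (1 + 7/12z)/(1 − 5/12z).

Solve |R(x)|<1 on ℝ⁻.
x=-0.53: |R|=0.5659
R=−1: 1+7/12x = −1+5/12x ⇒ -1/6x=2 ⇒ x=2/(-1/6)=-12.0000
Confirm numerically:
  x=-11.323: |R|=0.98027 <1
  x=-11.237: |R|=0.97762 <1
  x=-8.969: |R|=0.89336 <1
  x=-5.320: |R|=0.65389 <1
  x=-12.261: |R|=1.00712 >1
  x=-12.168: |R|=1.00461 >1
  x=-12.118: |R|=1.00325 >1
Interval (-12.0000, 0).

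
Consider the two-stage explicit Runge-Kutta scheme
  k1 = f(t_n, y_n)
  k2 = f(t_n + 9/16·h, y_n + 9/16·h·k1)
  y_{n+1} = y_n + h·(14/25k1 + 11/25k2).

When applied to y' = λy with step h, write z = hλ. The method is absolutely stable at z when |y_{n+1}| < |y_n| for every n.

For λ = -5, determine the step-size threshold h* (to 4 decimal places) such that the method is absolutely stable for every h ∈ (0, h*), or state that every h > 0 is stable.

(-4.0404,0); λ=-5 ⇒ h* = (400/99)/5 = 0.8081.

Test eqn y'=λy, z=hλ:
  k1=λy_n ⇒ h·k1=z·y_n;  k2=λ(1+9/16z)y_n ⇒ h·k2=z(1+9/16z)y_n
  y_{n+1}/y_n = 1 + 14/25z + 11/25z(1+9/16z) = 1 + z + 99/400z²
  ⇒ R(z) = 1 + z + 99/400z².

Solve |R(x)|<1 on ℝ⁻.
x=-1.35: |R|=0.1011
R=1: x+99/400x²=0 ⇒ x=−400/99=-4.0404; min R=1−1/(4·99/400)=-0.0101>−1
Confirm numerically:
  x=-3.427: |R|=0.47972 <1
  x=-3.123: |R|=0.29090 <1
  x=-1.626: |R|=0.02836 <1
  x=-4.546: |R|=1.56886 >1
  x=-4.376: |R|=1.36347 >1
  x=-4.200: |R|=1.16590 >1
Interval (-4.0404, 0).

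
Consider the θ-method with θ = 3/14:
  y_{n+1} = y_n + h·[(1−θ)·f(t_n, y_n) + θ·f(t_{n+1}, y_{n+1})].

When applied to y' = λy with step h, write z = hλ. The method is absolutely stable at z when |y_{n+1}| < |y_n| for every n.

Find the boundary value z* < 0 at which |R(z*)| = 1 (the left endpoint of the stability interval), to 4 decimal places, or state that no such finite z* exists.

left endpoint -3.5000.

On y'=λy, z=hλ:
  y_{n+1} = y_n + z·[11/14·y_n + 3/14·y_{n+1}] ⇒ (1 − 3/14z)y_{n+1} = (1 + 11/14z)y_n
  R(z) = (1 + 11/14z)/(1 − 3/14z).

Find x<0 with |R(x)|<1.
x=-0.5: |R|=0.5484
R=−1: 1+11/14x = −1+3/14x ⇒ -4/7x=2 ⇒ x=2/(-4/7)=-3.5000
Confirm numerically:
  x=-3.280: |R|=0.92617 <1
  x=-3.267: |R|=0.92168 <1
  x=-2.026: |R|=0.41269 <1
  x=-1.790: |R|=0.29375 <1
  x=-3.959: |R|=1.14190 >1
  x=-3.571: |R|=1.02298 >1
  x=-3.545: |R|=1.01461 >1
So |R|<1 on (-3.5000, 0).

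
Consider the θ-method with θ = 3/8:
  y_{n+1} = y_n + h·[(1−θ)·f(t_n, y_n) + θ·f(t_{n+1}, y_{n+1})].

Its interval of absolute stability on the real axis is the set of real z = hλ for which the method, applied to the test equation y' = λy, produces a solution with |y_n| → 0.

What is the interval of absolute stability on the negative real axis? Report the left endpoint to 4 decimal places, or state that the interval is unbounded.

(-8.0000, 0).

With y'=λy (z=hλ):
  y_{n+1} = y_n + z·[5/8·y_n + 3/8·y_{n+1}] ⇒ (1 − 3/8z)y_{n+1} = (1 + 5/8z)y_n
  ⇒ R(z) = (1 + 5/8z)/(1 − 3/8z).

Boundary: |R(x)|=1, x<0.
x=-0.44: |R|=0.6223
R=−1: 1+5/8x = −1+3/8x ⇒ -1/4x=2 ⇒ x=2/(-1/4)=-8.0000
Confirm numerically:
  x=-7.534: |R|=0.96954 <1
  x=-5.543: |R|=0.80048 <1
  x=-3.531: |R|=0.51928 <1
  x=-8.356: |R|=1.02153 >1
  x=-8.342: |R|=1.02071 >1
Interval (-8.0000, 0).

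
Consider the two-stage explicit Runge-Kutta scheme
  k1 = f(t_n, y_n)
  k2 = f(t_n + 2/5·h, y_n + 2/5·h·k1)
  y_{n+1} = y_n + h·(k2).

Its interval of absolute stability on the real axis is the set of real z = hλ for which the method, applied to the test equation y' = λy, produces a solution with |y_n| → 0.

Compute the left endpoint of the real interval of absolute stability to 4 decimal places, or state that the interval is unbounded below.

left endpoint -2.5000.

Test eqn y'=λy, z=hλ:
  k1=λy_n ⇒ h·k1=z·y_n;  k2=λ(1+2/5z)y_n ⇒ h·k2=z(1+2/5z)y_n
  y_{n+1}/y_n = 1 + z(1+2/5z) = 1 + z + 2/5z²
  so R(z) = 1 + z + 2/5z².

Solve |R(x)|<1 on ℝ⁻.
x=-1.75: |R|=0.4750
R=1: x+2/5x²=0 ⇒ x=−5/2=-2.5000; min R=1−1/(4·2/5)=0.3750>−1
Confirm numerically:
  x=-2.142: |R|=0.69327 <1
  x=-1.151: |R|=0.37892 <1
  x=-1.068: |R|=0.38825 <1
  x=-2.700: |R|=1.21600 >1
  x=-2.696: |R|=1.21137 >1
  x=-2.631: |R|=1.13786 >1
Stable set (-2.5000, 0).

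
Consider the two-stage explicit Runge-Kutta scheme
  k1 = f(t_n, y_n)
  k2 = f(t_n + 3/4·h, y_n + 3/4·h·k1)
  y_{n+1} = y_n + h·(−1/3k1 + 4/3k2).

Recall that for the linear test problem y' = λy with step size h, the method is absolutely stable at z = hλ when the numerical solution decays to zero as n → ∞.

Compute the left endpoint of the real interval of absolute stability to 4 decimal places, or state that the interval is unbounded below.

left endpoint -1.0000.

On y'=λy, z=hλ:
  k1=λy_n ⇒ h·k1=z·y_n;  k2=λ(1+3/4z)y_n ⇒ h·k2=z(1+3/4z)y_n
  y_{n+1}/y_n = 1 − 1/3z + 4/3z(1+3/4z) = 1 + z + z²
  ⇒ R(z) = 1 + z + z².

Solve |R(x)|<1 on ℝ⁻.
x=-0.39: |R|=0.7621
R=1: x+1x²=0 ⇒ x=−1=-1.0000; min R=1−1/(4·1)=0.7500>−1
Confirm numerically:
  x=-0.979: |R|=0.97944 <1
  x=-0.846: |R|=0.86972 <1
  x=-0.504: |R|=0.75002 <1
  x=-1.552: |R|=1.85670 >1
  x=-1.503: |R|=1.75601 >1
  x=-1.216: |R|=1.26266 >1
So |R|<1 on (-1.0000, 0).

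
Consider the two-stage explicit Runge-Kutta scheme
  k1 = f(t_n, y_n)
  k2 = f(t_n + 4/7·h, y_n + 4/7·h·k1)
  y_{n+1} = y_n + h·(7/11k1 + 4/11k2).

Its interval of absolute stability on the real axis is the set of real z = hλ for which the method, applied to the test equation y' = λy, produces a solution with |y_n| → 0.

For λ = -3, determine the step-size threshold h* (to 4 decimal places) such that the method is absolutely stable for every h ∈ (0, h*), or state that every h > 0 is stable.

With y'=λy (z=hλ):
  k1=λy_n ⇒ h·k1=z·y_n;  k2=λ(1+4/7z)y_n ⇒ h·k2=z(1+4/7z)y_n
  y_{n+1}/y_n = 1 + 7/11z + 4/11z(1+4/7z) = 1 + z + 16/77z²
  R(z) = 1 + z + 16/77z².

Find x<0 with |R(x)|<1.
x=-0.52: |R|=0.5362
R=1: x+16/77x²=0 ⇒ x=−77/16=-4.8125; min R=1−1/(4·16/77)=-0.2031>−1
Confirm numerically:
  x=-2.468: |R|=0.20233 <1
  x=-2.091: |R|=0.18247 <1
  x=-1.975: |R|=0.16448 <1
  x=-5.360: |R|=1.60979 >1
  x=-5.007: |R|=1.20236 >1
Interval (-4.8125, 0).

(-4.8125,0); λ=-3 ⇒ h* = (77/16)/3 = 1.6042.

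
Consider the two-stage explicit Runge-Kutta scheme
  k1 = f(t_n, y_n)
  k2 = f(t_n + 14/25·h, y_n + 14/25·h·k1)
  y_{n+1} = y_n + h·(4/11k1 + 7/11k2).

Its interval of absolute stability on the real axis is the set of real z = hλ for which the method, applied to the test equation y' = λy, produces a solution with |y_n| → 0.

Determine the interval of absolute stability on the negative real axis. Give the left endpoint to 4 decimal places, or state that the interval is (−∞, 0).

(-2.8061, 0).

On y'=λy, z=hλ:
  k1=λy_n ⇒ h·k1=z·y_n;  k2=λ(1+14/25z)y_n ⇒ h·k2=z(1+14/25z)y_n
  y_{n+1}/y_n = 1 + 4/11z + 7/11z(1+14/25z) = 1 + z + 98/275z²
  R(z) = 1 + z + 98/275z².

Need |R(x)|<1, x<0.
x=-0.55: |R|=0.5578
R=1: x+98/275x²=0 ⇒ x=−275/98=-2.8061; min R=1−1/(4·98/275)=0.2985>−1
Confirm numerically:
  x=-2.564: |R|=0.77877 <1
  x=-2.371: |R|=0.63235 <1
  x=-1.879: |R|=0.37919 <1
  x=-1.185: |R|=0.31541 <1
  x=-3.308: |R|=1.59164 >1
  x=-3.243: |R|=1.50489 >1
Interval (-2.8061, 0).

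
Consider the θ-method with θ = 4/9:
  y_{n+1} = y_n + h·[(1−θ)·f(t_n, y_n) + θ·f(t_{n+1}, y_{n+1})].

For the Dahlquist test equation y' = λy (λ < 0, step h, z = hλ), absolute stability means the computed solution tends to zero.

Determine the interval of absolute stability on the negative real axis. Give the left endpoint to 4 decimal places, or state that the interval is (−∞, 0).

On y'=λy, z=hλ:
  y_{n+1} = y_n + z·[5/9·y_n + 4/9·y_{n+1}] ⇒ (1 − 4/9z)y_{n+1} = (1 + 5/9z)y_n
  ⇒ R(z) = (1 + 5/9z)/(1 − 4/9z).

Boundary: |R(x)|=1, x<0.
x=-1.21: |R|=0.2132
R=−1: 1+5/9x = −1+4/9x ⇒ -1/9x=2 ⇒ x=2/(-1/9)=-18.0000
Confirm numerically:
  x=-16.347: |R|=0.97778 <1
  x=-13.338: |R|=0.92523 <1
  x=-10.811: |R|=0.86240 <1
  x=-18.302: |R|=1.00367 >1
  x=-18.174: |R|=1.00213 >1
  x=-18.138: |R|=1.00169 >1
So |R|<1 on (-18.0000, 0).

z∈(-18.0000,0).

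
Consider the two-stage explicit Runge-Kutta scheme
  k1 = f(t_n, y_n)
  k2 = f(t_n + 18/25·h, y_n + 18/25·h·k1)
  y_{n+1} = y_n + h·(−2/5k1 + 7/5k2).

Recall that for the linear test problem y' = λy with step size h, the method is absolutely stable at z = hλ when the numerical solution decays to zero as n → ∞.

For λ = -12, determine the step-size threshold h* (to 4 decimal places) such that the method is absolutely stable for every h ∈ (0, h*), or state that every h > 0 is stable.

(-0.9921,0); λ=-12 ⇒ h* = (125/126)/12 = 0.0827.

Set f=λy, z=hλ:
  k1=λy_n ⇒ h·k1=z·y_n;  k2=λ(1+18/25z)y_n ⇒ h·k2=z(1+18/25z)y_n
  y_{n+1}/y_n = 1 − 2/5z + 7/5z(1+18/25z) = 1 + z + 126/125z²
  R(z) = 1 + z + 126/125z².

Find x<0 with |R(x)|<1.
x=-0.95: |R|=0.9597
R=1: x+126/125x²=0 ⇒ x=−125/126=-0.9921; min R=1−1/(4·126/125)=0.7520>−1
Confirm numerically:
  x=-0.914: |R|=0.92808 <1
  x=-0.830: |R|=0.86441 <1
  x=-0.649: |R|=0.77557 <1
  x=-1.581: |R|=1.93856 >1
  x=-1.390: |R|=1.55756 >1
  x=-1.108: |R|=1.12949 >1
So |R|<1 on (-0.9921, 0).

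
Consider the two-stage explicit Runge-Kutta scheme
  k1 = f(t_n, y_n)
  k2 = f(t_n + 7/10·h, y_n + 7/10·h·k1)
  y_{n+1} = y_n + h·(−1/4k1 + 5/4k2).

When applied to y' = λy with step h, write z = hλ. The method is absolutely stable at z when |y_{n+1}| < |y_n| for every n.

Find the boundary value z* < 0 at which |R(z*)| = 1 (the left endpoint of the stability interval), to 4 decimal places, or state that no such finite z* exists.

Test eqn y'=λy, z=hλ:
  k1=λy_n ⇒ h·k1=z·y_n;  k2=λ(1+7/10z)y_n ⇒ h·k2=z(1+7/10z)y_n
  y_{n+1}/y_n = 1 − 1/4z + 5/4z(1+7/10z) = 1 + z + 7/8z²
  R(z) = 1 + z + 7/8z².

Find x<0 with |R(x)|<1.
x=-1.31: |R|=1.1916
R=1: x+7/8x²=0 ⇒ x=−8/7=-1.1429; min R=1−1/(4·7/8)=0.7143>−1
Confirm numerically:
  x=-1.081: |R|=0.94149 <1
  x=-0.711: |R|=0.73133 <1
  x=-0.635: |R|=0.71782 <1
  x=-0.475: |R|=0.72242 <1
  x=-1.732: |R|=1.89285 >1
  x=-1.667: |R|=1.76453 >1
  x=-1.525: |R|=1.50992 >1
Interval (-1.1429, 0).

left endpoint -1.1429.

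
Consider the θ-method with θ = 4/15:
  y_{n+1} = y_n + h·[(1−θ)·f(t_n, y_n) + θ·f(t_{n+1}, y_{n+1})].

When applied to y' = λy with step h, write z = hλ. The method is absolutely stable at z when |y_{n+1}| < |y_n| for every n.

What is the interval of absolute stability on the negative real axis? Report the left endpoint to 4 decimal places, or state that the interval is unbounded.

Set f=λy, z=hλ:
  y_{n+1} = y_n + z·[11/15·y_n + 4/15·y_{n+1}] ⇒ (1 − 4/15z)y_{n+1} = (1 + 11/15z)y_n
  so R(z) = (1 + 11/15z)/(1 − 4/15z).

Need |R(x)|<1, x<0.
x=-0.41: |R|=0.6304
R=−1: 1+11/15x = −1+4/15x ⇒ -7/15x=2 ⇒ x=2/(-7/15)=-4.2857
Confirm numerically:
  x=-3.996: |R|=0.93455 <1
  x=-3.576: |R|=0.83047 <1
  x=-2.359: |R|=0.44807 <1
  x=-2.219: |R|=0.39408 <1
  x=-4.685: |R|=1.08284 >1
  x=-4.668: |R|=1.07947 >1
  x=-4.308: |R|=1.00484 >1
So |R|<1 on (-4.2857, 0).

(-4.2857, 0).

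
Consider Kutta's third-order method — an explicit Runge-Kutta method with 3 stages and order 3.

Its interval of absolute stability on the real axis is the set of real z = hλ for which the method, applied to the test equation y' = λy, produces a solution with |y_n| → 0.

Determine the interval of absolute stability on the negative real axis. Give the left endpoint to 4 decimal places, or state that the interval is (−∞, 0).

Set f=λy, z=hλ:
  order 3, 3-stage ⇒ R(z)=1+z+z^2/2+z^3/6
  (e.g. R(-0.95)=0.35835, |R|=0.35835)

Solve |R(x)|<1 on ℝ⁻.
x=-0.95: |R|=0.3584
|R(-2.63)|=1.2035 |R(-1.13)|=0.2680 |R(-0.74)|=0.4663
Bisect:
  x_lo=-2.8855 |R|=1.7266  x_hi=-0.1579 |R|=0.8539
  mid=-1.52170 |R|=0.04882 →hi
  mid=-2.20360 |R|=0.55907 →hi
  mid=-2.54456 |R|=1.05308 →lo
  mid=-2.37408 |R|=0.78611 →hi
  mid=-2.45932 |R|=0.91429 →hi
  mid=-2.50194 |R|=0.98232 →hi
  mid=-2.52325 |R|=1.01735 →lo
  mid=-2.51259 |R|=0.99975 →hi
  ...
  [-2.51276,-2.51259] ⇒ x*=-2.5127
Interval (-2.5127, 0).

(-2.5127, 0).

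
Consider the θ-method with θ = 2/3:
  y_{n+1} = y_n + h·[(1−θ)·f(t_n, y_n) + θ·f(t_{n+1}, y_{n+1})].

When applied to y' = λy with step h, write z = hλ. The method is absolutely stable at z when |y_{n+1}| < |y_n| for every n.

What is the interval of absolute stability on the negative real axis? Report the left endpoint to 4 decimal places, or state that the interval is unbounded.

Set f=λy, z=hλ:
  y_{n+1} = y_n + z·[1/3·y_n + 2/3·y_{n+1}] ⇒ (1 − 2/3z)y_{n+1} = (1 + 1/3z)y_n
  ⇒ R(z) = (1 + 1/3z)/(1 − 2/3z).

Boundary: |R(x)|=1, x<0.
x=-1.62: |R|=0.2212
x=-2: |R|=0.1429
x=-10: |R|=0.3043
x=-100: |R|=0.4778
θ=2/3≥1/2 ⇒ |1+1/3x|<|1−2/3x| ∀x<0 ⇒ interval (−∞,0).

unbounded; (−∞, 0).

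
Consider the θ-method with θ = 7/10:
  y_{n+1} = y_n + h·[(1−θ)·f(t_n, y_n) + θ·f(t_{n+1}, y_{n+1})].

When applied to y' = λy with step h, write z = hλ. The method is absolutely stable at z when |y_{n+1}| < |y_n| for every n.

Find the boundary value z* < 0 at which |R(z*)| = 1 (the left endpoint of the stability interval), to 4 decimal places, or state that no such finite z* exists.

unbounded; (−∞, 0).

With y'=λy (z=hλ):
  y_{n+1} = y_n + z·[3/10·y_n + 7/10·y_{n+1}] ⇒ (1 − 7/10z)y_{n+1} = (1 + 3/10z)y_n
  so R(z) = (1 + 3/10z)/(1 − 7/10z).

Need |R(x)|<1, x<0.
x=-0.33: |R|=0.7319
x=-2: |R|=0.1667
x=-10: |R|=0.2500
x=-100: |R|=0.4085
θ=7/10≥1/2 ⇒ |1+3/10x|<|1−7/10x| ∀x<0 ⇒ stable on all of ℝ⁻.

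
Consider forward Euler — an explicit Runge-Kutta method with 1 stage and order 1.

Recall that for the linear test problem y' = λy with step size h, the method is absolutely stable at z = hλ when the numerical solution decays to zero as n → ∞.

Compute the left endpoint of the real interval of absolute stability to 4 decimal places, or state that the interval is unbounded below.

Set f=λy, z=hλ:
  order 1, 1-stage ⇒ R(z)=1+z
  (e.g. R(-1.45)=-0.45000, |R|=0.45000)

Need |R(x)|<1, x<0.
x=-1.45: |R|=0.4500
|R(-1.25)|=0.2500 |R(-1.18)|=0.1800 |R(-0.69)|=0.3100
Bisect:
  x_lo=-2.4480 |R|=1.4480  x_hi=-0.2766 |R|=0.7234
  mid=-1.36231 |R|=0.36231 →hi
  mid=-1.90515 |R|=0.90515 →hi
  mid=-2.17657 |R|=1.17657 →lo
  mid=-2.04086 |R|=1.04086 →lo
  mid=-1.97301 |R|=0.97301 →hi
  mid=-2.00693 |R|=1.00693 →lo
  mid=-1.98997 |R|=0.98997 →hi
  mid=-1.99845 |R|=0.99845 →hi
  ...
  [-2.00004,-1.99991] ⇒ x*=-2.0000
Interval (-2.0000, 0).

left endpoint -2.0000.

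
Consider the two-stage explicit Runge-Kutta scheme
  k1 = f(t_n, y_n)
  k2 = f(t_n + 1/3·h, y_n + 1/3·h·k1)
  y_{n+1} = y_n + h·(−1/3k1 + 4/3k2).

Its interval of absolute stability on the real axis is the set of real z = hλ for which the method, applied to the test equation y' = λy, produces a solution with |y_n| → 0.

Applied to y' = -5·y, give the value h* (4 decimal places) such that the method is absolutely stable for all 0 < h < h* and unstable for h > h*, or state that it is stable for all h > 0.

With y'=λy (z=hλ):
  k1=λy_n ⇒ h·k1=z·y_n;  k2=λ(1+1/3z)y_n ⇒ h·k2=z(1+1/3z)y_n
  y_{n+1}/y_n = 1 − 1/3z + 4/3z(1+1/3z) = 1 + z + 4/9z²
  so R(z) = 1 + z + 4/9z².

Find x<0 with |R(x)|<1.
x=-1.39: |R|=0.4687
R=1: x+4/9x²=0 ⇒ x=−9/4=-2.2500; min R=1−1/(4·4/9)=0.4375>−1
Confirm numerically:
  x=-1.944: |R|=0.73562 <1
  x=-1.574: |R|=0.52710 <1
  x=-1.271: |R|=0.44697 <1
  x=-1.258: |R|=0.44536 <1
  x=-2.773: |R|=1.64457 >1
  x=-2.648: |R|=1.46840 >1
  x=-2.584: |R|=1.38358 >1
So |R|<1 on (-2.2500, 0).

(-2.2500,0); λ=-5 ⇒ h* = (9/4)/5 = 0.4500.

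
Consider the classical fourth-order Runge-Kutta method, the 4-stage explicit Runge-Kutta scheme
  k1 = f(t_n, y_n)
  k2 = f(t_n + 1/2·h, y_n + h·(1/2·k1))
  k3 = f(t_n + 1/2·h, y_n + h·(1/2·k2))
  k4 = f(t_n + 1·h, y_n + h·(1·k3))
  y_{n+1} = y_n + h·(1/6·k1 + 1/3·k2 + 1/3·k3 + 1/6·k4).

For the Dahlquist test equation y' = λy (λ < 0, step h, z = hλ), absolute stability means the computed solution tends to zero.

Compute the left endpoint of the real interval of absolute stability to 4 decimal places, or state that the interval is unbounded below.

On y'=λy, z=hλ:
  order 4, 4-stage ⇒ R(z)=1+z+z^2/2+z^3/6+z^4/24
  (e.g. R(-1.6)=0.27040, |R|=0.27040)

Find x<0 with |R(x)|<1.
x=-1.6: |R|=0.2704
|R(-2.5)|=0.6484 |R(-2.26)|=0.4569 |R(-1.37)|=0.2867
Bisect:
  x_lo=-3.1857 |R|=1.7916  x_hi=-0.1870 |R|=0.8294
  mid=-1.68634 |R|=0.27323 →hi
  mid=-2.43601 |R|=0.58905 →hi
  mid=-2.81085 |R|=1.03922 →lo
  mid=-2.62343 |R|=0.78215 →hi
  mid=-2.71714 |R|=0.90201 →hi
  mid=-2.76399 |R|=0.96836 →hi
  mid=-2.78742 |R|=1.00321 →lo
  mid=-2.77571 |R|=0.98564 →hi
  mid=-2.78156 |R|=0.99439 →hi
  ...
  [-2.78541,-2.78522] ⇒ x*=-2.7853
So |R|<1 on (-2.7853, 0).

z* = -2.7853.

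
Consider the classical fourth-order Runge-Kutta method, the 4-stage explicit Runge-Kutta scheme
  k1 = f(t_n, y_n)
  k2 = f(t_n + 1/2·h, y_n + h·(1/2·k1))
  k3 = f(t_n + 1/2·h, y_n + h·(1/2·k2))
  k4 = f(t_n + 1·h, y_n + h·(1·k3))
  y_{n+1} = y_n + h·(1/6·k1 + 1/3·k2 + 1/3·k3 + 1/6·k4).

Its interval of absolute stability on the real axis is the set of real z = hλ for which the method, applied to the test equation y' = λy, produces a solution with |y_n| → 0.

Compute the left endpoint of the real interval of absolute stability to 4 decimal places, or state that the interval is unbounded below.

left endpoint -2.7853.

Set f=λy, z=hλ:
  order 4, 4-stage ⇒ R(z)=1+z+z^2/2+z^3/6+z^4/24
  (e.g. R(-1.59)=0.27041, |R|=0.27041)

Boundary: |R(x)|=1, x<0.
x=-1.59: |R|=0.2704
|R(-2.64)|=0.8021 |R(-2.24)|=0.4446 |R(-1.47)|=0.2756
Bisect:
  x_lo=-3.5873 |R|=3.0531  x_hi=-0.2439 |R|=0.7836
  mid=-1.91558 |R|=0.30866 →hi
  mid=-2.75143 |R|=0.95013 →hi
  mid=-3.16935 |R|=1.75121 →lo
  mid=-2.96039 |R|=1.29772 →lo
  mid=-2.85591 |R|=1.11179 →lo
  mid=-2.80367 |R|=1.02806 →lo
  mid=-2.77755 |R|=0.98839 →hi
  mid=-2.79061 |R|=1.00804 →lo
  mid=-2.78408 |R|=0.99817 →hi
  ...
  [-2.78530,-2.78510] ⇒ x*=-2.7853
Interval (-2.7853, 0).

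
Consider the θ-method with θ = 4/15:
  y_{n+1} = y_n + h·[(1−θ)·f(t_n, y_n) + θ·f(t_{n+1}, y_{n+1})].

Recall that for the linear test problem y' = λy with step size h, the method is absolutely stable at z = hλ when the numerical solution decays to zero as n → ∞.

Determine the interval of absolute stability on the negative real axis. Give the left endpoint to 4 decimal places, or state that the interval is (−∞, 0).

(-4.2857, 0).

Test eqn y'=λy, z=hλ:
  y_{n+1} = y_n + z·[11/15·y_n + 4/15·y_{n+1}] ⇒ (1 − 4/15z)y_{n+1} = (1 + 11/15z)y_n
  R(z) = (1 + 11/15z)/(1 − 4/15z).

Need |R(x)|<1, x<0.
x=-0.97: |R|=0.2293
R=−1: 1+11/15x = −1+4/15x ⇒ -7/15x=2 ⇒ x=2/(-7/15)=-4.2857
Confirm numerically:
  x=-4.243: |R|=0.99065 <1
  x=-4.146: |R|=0.96903 <1
  x=-3.261: |R|=0.74422 <1
  x=-2.409: |R|=0.46676 <1
  x=-4.585: |R|=1.06284 >1
  x=-4.476: |R|=1.04048 >1
So |R|<1 on (-4.2857, 0).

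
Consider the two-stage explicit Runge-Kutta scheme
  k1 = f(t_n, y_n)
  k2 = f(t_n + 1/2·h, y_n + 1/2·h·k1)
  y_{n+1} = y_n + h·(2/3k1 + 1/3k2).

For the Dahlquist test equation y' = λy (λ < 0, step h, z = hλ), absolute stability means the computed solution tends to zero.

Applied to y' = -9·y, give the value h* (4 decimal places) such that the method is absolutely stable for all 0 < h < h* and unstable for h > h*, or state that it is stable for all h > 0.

On y'=λy, z=hλ:
  k1=λy_n ⇒ h·k1=z·y_n;  k2=λ(1+1/2z)y_n ⇒ h·k2=z(1+1/2z)y_n
  y_{n+1}/y_n = 1 + 2/3z + 1/3z(1+1/2z) = 1 + z + 1/6z²
  Hence R(z) = 1 + z + 1/6z².

Need |R(x)|<1, x<0.
x=-0.51: |R|=0.5333
R=1: x+1/6x²=0 ⇒ x=−6=-6.0000; min R=1−1/(4·1/6)=-0.5000>−1
Confirm numerically:
  x=-5.711: |R|=0.72492 <1
  x=-3.960: |R|=0.34640 <1
  x=-3.005: |R|=0.50000 <1
  x=-2.710: |R|=0.48598 <1
  x=-6.530: |R|=1.57682 >1
  x=-6.114: |R|=1.11617 >1
So |R|<1 on (-6.0000, 0).

(-6.0000,0); λ=-9 ⇒ h* = (6)/9 = 0.6667.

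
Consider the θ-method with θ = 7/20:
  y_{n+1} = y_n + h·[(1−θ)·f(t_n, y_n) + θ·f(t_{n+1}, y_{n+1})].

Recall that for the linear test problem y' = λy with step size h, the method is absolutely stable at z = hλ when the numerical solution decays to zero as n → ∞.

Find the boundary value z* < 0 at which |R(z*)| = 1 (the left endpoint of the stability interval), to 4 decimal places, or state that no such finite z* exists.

z* = -6.6667.

Test eqn y'=λy, z=hλ:
  y_{n+1} = y_n + z·[13/20·y_n + 7/20·y_{n+1}] ⇒ (1 − 7/20z)y_{n+1} = (1 + 13/20z)y_n
  R(z) = (1 + 13/20z)/(1 − 7/20z).

Boundary: |R(x)|=1, x<0.
x=-0.55: |R|=0.5388
R=−1: 1+13/20x = −1+7/20x ⇒ -3/10x=2 ⇒ x=2/(-3/10)=-6.6667
Confirm numerically:
  x=-6.342: |R|=0.96975 <1
  x=-3.994: |R|=0.66562 <1
  x=-3.214: |R|=0.51254 <1
  x=-3.058: |R|=0.47708 <1
  x=-7.137: |R|=1.04034 >1
  x=-6.976: |R|=1.02696 >1
  x=-6.959: |R|=1.02553 >1
Interval (-6.6667, 0).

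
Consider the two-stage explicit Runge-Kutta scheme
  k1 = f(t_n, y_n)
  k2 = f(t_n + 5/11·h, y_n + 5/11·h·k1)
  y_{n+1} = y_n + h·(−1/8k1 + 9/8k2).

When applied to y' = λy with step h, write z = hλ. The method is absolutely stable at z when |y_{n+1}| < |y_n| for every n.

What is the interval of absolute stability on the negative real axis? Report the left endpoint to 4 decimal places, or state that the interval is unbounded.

z∈(-1.9556,0).

Test eqn y'=λy, z=hλ:
  k1=λy_n ⇒ h·k1=z·y_n;  k2=λ(1+5/11z)y_n ⇒ h·k2=z(1+5/11z)y_n
  y_{n+1}/y_n = 1 − 1/8z + 9/8z(1+5/11z) = 1 + z + 45/88z²
  R(z) = 1 + z + 45/88z².

Solve |R(x)|<1 on ℝ⁻.
x=-1.11: |R|=0.5201
R=1: x+45/88x²=0 ⇒ x=−88/45=-1.9556; min R=1−1/(4·45/88)=0.5111>−1
Confirm numerically:
  x=-1.135: |R|=0.52375 <1
  x=-1.028: |R|=0.51240 <1
  x=-0.797: |R|=0.52782 <1
  x=-2.477: |R|=1.66049 >1
  x=-2.070: |R|=1.12114 >1
  x=-2.025: |R|=1.07191 >1
Stable set (-1.9556, 0).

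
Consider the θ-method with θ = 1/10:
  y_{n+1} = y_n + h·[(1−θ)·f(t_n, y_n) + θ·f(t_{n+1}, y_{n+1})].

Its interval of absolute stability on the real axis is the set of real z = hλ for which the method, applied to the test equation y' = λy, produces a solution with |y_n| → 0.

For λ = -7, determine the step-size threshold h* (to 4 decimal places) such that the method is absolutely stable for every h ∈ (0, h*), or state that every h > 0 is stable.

(-2.5000,0); λ=-7 ⇒ h* = (5/2)/7 = 0.3571.

Set f=λy, z=hλ:
  y_{n+1} = y_n + z·[9/10·y_n + 1/10·y_{n+1}] ⇒ (1 − 1/10z)y_{n+1} = (1 + 9/10z)y_n
  ⇒ R(z) = (1 + 9/10z)/(1 − 1/10z).

Need |R(x)|<1, x<0.
x=-1.21: |R|=0.0794
R=−1: 1+9/10x = −1+1/10x ⇒ -4/5x=2 ⇒ x=2/(-4/5)=-2.5000
Confirm numerically:
  x=-2.105: |R|=0.73895 <1
  x=-1.612: |R|=0.38822 <1
  x=-1.353: |R|=0.19176 <1
  x=-2.944: |R|=1.27441 >1
  x=-2.896: |R|=1.24566 >1
So |R|<1 on (-2.5000, 0).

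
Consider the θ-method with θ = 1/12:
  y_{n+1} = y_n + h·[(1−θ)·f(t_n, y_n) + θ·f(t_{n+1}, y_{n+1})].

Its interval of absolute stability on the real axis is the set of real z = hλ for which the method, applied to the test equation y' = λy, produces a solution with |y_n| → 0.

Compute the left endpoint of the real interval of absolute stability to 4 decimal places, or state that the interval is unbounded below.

With y'=λy (z=hλ):
  y_{n+1} = y_n + z·[11/12·y_n + 1/12·y_{n+1}] ⇒ (1 − 1/12z)y_{n+1} = (1 + 11/12z)y_n
  Hence R(z) = (1 + 11/12z)/(1 − 1/12z).

Solve |R(x)|<1 on ℝ⁻.
x=-1.8: |R|=0.5652
R=−1: 1+11/12x = −1+1/12x ⇒ -5/6x=2 ⇒ x=2/(-5/6)=-2.4000
Confirm numerically:
  x=-2.261: |R|=0.90253 <1
  x=-2.126: |R|=0.80603 <1
  x=-1.151: |R|=0.05026 <1
  x=-1.098: |R|=0.00596 <1
  x=-2.512: |R|=1.07718 >1
  x=-2.511: |R|=1.07649 >1
Stable set (-2.4000, 0).

z* = -2.4000.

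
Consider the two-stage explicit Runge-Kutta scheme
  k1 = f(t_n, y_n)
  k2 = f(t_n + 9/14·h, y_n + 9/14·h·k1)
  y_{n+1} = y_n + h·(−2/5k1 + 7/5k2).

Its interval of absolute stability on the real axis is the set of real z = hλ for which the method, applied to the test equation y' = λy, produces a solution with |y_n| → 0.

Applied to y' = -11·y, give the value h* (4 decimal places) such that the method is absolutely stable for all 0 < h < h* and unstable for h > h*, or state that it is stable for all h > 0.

Set f=λy, z=hλ:
  k1=λy_n ⇒ h·k1=z·y_n;  k2=λ(1+9/14z)y_n ⇒ h·k2=z(1+9/14z)y_n
  y_{n+1}/y_n = 1 − 2/5z + 7/5z(1+9/14z) = 1 + z + 9/10z²
  Hence R(z) = 1 + z + 9/10z².

Need |R(x)|<1, x<0.
x=-0.71: |R|=0.7437
R=1: x+9/10x²=0 ⇒ x=−10/9=-1.1111; min R=1−1/(4·9/10)=0.7222>−1
Confirm numerically:
  x=-0.889: |R|=0.82229 <1
  x=-0.745: |R|=0.75452 <1
  x=-0.672: |R|=0.73443 <1
  x=-0.614: |R|=0.72530 <1
  x=-1.467: |R|=1.46988 >1
  x=-1.425: |R|=1.40256 >1
  x=-1.405: |R|=1.37162 >1
Interval (-1.1111, 0).

(-1.1111,0); λ=-11 ⇒ h* = (10/9)/11 = 0.1010.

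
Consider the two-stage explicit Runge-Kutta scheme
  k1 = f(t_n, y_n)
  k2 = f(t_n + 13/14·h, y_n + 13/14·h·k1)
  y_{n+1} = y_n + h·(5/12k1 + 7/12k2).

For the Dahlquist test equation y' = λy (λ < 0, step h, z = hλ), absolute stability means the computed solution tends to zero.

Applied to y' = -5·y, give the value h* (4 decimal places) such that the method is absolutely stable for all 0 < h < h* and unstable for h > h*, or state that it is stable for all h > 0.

On y'=λy, z=hλ:
  k1=λy_n ⇒ h·k1=z·y_n;  k2=λ(1+13/14z)y_n ⇒ h·k2=z(1+13/14z)y_n
  y_{n+1}/y_n = 1 + 5/12z + 7/12z(1+13/14z) = 1 + z + 13/24z²
  so R(z) = 1 + z + 13/24z².

Find x<0 with |R(x)|<1.
x=-1.69: |R|=0.8571
R=1: x+13/24x²=0 ⇒ x=−24/13=-1.8462; min R=1−1/(4·13/24)=0.5385>−1
Confirm numerically:
  x=-1.548: |R|=0.75000 <1
  x=-1.266: |R|=0.60216 <1
  x=-0.911: |R|=0.53854 <1
  x=-1.909: |R|=1.06499 >1
  x=-1.905: |R|=1.06072 >1
So |R|<1 on (-1.8462, 0).

(-1.8462,0); λ=-5 ⇒ h* = (24/13)/5 = 0.3692.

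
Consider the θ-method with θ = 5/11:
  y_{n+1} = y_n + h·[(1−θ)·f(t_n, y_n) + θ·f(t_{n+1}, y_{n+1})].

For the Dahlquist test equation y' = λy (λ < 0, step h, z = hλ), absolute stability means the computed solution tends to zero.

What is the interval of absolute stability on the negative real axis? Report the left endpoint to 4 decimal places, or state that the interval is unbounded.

z∈(-22.0000,0).

Test eqn y'=λy, z=hλ:
  y_{n+1} = y_n + z·[6/11·y_n + 5/11·y_{n+1}] ⇒ (1 − 5/11z)y_{n+1} = (1 + 6/11z)y_n
  R(z) = (1 + 6/11z)/(1 − 5/11z).

Solve |R(x)|<1 on ℝ⁻.
x=-0.88: |R|=0.3714
R=−1: 1+6/11x = −1+5/11x ⇒ -1/11x=2 ⇒ x=2/(-1/11)=-22.0000
Confirm numerically:
  x=-21.508: |R|=0.99585 <1
  x=-14.250: |R|=0.90578 <1
  x=-8.944: |R|=0.76569 <1
  x=-22.550: |R|=1.00444 >1
  x=-22.217: |R|=1.00178 >1
  x=-22.051: |R|=1.00042 >1
So |R|<1 on (-22.0000, 0).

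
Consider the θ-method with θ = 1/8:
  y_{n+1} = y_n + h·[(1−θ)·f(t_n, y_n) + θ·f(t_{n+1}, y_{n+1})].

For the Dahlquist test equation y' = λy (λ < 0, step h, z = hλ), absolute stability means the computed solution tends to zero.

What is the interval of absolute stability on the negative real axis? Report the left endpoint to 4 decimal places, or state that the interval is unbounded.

z∈(-2.6667,0).

On y'=λy, z=hλ:
  y_{n+1} = y_n + z·[7/8·y_n + 1/8·y_{n+1}] ⇒ (1 − 1/8z)y_{n+1} = (1 + 7/8z)y_n
  Hence R(z) = (1 + 7/8z)/(1 − 1/8z).

Boundary: |R(x)|=1, x<0.
x=-0.46: |R|=0.5650
R=−1: 1+7/8x = −1+1/8x ⇒ -3/4x=2 ⇒ x=2/(-3/4)=-2.6667
Confirm numerically:
  x=-1.686: |R|=0.39253 <1
  x=-1.578: |R|=0.31802 <1
  x=-1.275: |R|=0.09973 <1
  x=-3.227: |R|=1.29946 >1
  x=-2.972: |R|=1.16697 >1
  x=-2.738: |R|=1.03986 >1
Interval (-2.6667, 0).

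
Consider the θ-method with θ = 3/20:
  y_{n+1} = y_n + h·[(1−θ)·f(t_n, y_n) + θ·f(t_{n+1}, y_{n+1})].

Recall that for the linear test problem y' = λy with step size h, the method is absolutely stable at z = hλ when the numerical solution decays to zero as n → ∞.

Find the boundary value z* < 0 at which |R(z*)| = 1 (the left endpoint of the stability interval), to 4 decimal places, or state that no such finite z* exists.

left endpoint -2.8571.

Test eqn y'=λy, z=hλ:
  y_{n+1} = y_n + z·[17/20·y_n + 3/20·y_{n+1}] ⇒ (1 − 3/20z)y_{n+1} = (1 + 17/20z)y_n
  ⇒ R(z) = (1 + 17/20z)/(1 − 3/20z).

Find x<0 with |R(x)|<1.
x=-1.75: |R|=0.3861
R=−1: 1+17/20x = −1+3/20x ⇒ -7/10x=2 ⇒ x=2/(-7/10)=-2.8571
Confirm numerically:
  x=-2.331: |R|=0.72711 <1
  x=-2.225: |R|=0.66823 <1
  x=-1.716: |R|=0.36472 <1
  x=-3.423: |R|=1.26172 >1
  x=-3.333: |R|=1.22207 >1
  x=-3.160: |R|=1.14383 >1
Stable set (-2.8571, 0).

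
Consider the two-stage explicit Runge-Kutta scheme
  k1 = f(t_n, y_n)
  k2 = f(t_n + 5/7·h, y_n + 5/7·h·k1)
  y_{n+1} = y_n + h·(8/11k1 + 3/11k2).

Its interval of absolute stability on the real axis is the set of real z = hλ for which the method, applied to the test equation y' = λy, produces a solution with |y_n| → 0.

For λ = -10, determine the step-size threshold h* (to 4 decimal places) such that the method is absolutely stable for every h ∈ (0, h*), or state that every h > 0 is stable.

Set f=λy, z=hλ:
  k1=λy_n ⇒ h·k1=z·y_n;  k2=λ(1+5/7z)y_n ⇒ h·k2=z(1+5/7z)y_n
  y_{n+1}/y_n = 1 + 8/11z + 3/11z(1+5/7z) = 1 + z + 15/77z²
  so R(z) = 1 + z + 15/77z².

Find x<0 with |R(x)|<1.
x=-0.52: |R|=0.5327
R=1: x+15/77x²=0 ⇒ x=−77/15=-5.1333; min R=1−1/(4·15/77)=-0.2833>−1
Confirm numerically:
  x=-3.937: |R|=0.08247 <1
  x=-3.308: |R|=0.17627 <1
  x=-2.148: |R|=0.24919 <1
  x=-5.421: |R|=1.30379 >1
  x=-5.382: |R|=1.26071 >1
  x=-5.376: |R|=1.25414 >1
Stable set (-5.1333, 0).

(-5.1333,0); λ=-10 ⇒ h* = (77/15)/10 = 0.5133.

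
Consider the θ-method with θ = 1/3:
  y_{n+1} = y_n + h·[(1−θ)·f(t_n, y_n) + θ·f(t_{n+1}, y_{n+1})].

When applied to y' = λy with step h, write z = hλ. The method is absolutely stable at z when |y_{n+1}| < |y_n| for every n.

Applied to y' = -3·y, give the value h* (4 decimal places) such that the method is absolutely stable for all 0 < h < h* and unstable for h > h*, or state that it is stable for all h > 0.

(-6.0000,0); λ=-3 ⇒ h* = (6)/3 = 2.0000.

Test eqn y'=λy, z=hλ:
  y_{n+1} = y_n + z·[2/3·y_n + 1/3·y_{n+1}] ⇒ (1 − 1/3z)y_{n+1} = (1 + 2/3z)y_n
  ⇒ R(z) = (1 + 2/3z)/(1 − 1/3z).

Boundary: |R(x)|=1, x<0.
x=-1.35: |R|=0.0690
R=−1: 1+2/3x = −1+1/3x ⇒ -1/3x=2 ⇒ x=2/(-1/3)=-6.0000
Confirm numerically:
  x=-5.870: |R|=0.98534 <1
  x=-5.576: |R|=0.95056 <1
  x=-4.305: |R|=0.76797 <1
  x=-6.532: |R|=1.05581 >1
  x=-6.512: |R|=1.05383 >1
Stable set (-6.0000, 0).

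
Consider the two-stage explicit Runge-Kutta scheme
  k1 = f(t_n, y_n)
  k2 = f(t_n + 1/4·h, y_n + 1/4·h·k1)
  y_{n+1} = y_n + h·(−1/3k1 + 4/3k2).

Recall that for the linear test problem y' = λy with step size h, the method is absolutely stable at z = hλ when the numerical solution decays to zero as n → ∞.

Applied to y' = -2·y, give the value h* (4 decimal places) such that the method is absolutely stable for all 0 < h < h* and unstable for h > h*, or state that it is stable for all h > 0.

Set f=λy, z=hλ:
  k1=λy_n ⇒ h·k1=z·y_n;  k2=λ(1+1/4z)y_n ⇒ h·k2=z(1+1/4z)y_n
  y_{n+1}/y_n = 1 − 1/3z + 4/3z(1+1/4z) = 1 + z + 1/3z²
  so R(z) = 1 + z + 1/3z².

Find x<0 with |R(x)|<1.
x=-1.2: |R|=0.2800
R=1: x+1/3x²=0 ⇒ x=−3=-3.0000; min R=1−1/(4·1/3)=0.2500>−1
Confirm numerically:
  x=-2.902: |R|=0.90520 <1
  x=-1.858: |R|=0.29272 <1
  x=-1.735: |R|=0.26841 <1
  x=-1.695: |R|=0.26267 <1
  x=-3.472: |R|=1.54626 >1
  x=-3.307: |R|=1.33842 >1
  x=-3.099: |R|=1.10227 >1
Stable set (-3.0000, 0).

(-3.0000,0); λ=-2 ⇒ h* = (3)/2 = 1.5000.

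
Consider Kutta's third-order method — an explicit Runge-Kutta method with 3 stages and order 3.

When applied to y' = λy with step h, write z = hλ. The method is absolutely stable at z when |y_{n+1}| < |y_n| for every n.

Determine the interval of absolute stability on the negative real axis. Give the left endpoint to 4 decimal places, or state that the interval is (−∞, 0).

With y'=λy (z=hλ):
  order 3, 3-stage ⇒ R(z)=1+z+z^2/2+z^3/6
  (e.g. R(-0.64)=0.52111, |R|=0.52111)

Solve |R(x)|<1 on ℝ⁻.
x=-0.64: |R|=0.5211
|R(-2.88)|=1.7141 |R(-2.32)|=0.7100 |R(-0.71)|=0.4824
Bisect:
  x_lo=-3.3051 |R|=2.8606  x_hi=-0.0665 |R|=0.9356
  mid=-1.68582 |R|=0.06334 →hi
  mid=-2.49547 |R|=0.97182 →hi
  mid=-2.90029 |R|=1.76050 →lo
  mid=-2.69788 |R|=1.33138 →lo
  mid=-2.59667 |R|=1.14342 →lo
  mid=-2.54607 |R|=1.05564 →lo
  mid=-2.52077 |R|=1.01324 →lo
  mid=-2.50812 |R|=0.99241 →hi
  mid=-2.51444 |R|=1.00279 →lo
  mid=-2.51128 |R|=0.99759 →hi
  ...
  [-2.51286,-2.51266] ⇒ x*=-2.5127
Stable set (-2.5127, 0).

(-2.5127, 0).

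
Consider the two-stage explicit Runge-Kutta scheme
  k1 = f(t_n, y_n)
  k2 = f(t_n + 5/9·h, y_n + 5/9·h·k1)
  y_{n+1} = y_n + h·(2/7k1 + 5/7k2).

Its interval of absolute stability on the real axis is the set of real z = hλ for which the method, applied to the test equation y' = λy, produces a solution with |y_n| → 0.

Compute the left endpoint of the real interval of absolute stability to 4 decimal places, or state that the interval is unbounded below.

left endpoint -2.5200.

With y'=λy (z=hλ):
  k1=λy_n ⇒ h·k1=z·y_n;  k2=λ(1+5/9z)y_n ⇒ h·k2=z(1+5/9z)y_n
  y_{n+1}/y_n = 1 + 2/7z + 5/7z(1+5/9z) = 1 + z + 25/63z²
  ⇒ R(z) = 1 + z + 25/63z².

Boundary: |R(x)|=1, x<0.
x=-1.74: |R|=0.4614
R=1: x+25/63x²=0 ⇒ x=−63/25=-2.5200; min R=1−1/(4·25/63)=0.3700>−1
Confirm numerically:
  x=-1.914: |R|=0.53973 <1
  x=-1.738: |R|=0.46067 <1
  x=-1.584: |R|=0.41166 <1
  x=-1.063: |R|=0.38540 <1
  x=-2.752: |R|=1.25336 >1
  x=-2.551: |R|=1.03138 >1
Interval (-2.5200, 0).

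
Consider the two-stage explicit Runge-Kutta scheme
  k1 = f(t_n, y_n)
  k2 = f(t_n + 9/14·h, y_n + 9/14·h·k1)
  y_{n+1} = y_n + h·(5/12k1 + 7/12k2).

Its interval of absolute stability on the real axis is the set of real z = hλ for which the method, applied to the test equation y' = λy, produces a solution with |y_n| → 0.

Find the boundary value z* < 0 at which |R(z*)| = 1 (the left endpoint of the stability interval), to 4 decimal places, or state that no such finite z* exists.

z* = -2.6667.

With y'=λy (z=hλ):
  k1=λy_n ⇒ h·k1=z·y_n;  k2=λ(1+9/14z)y_n ⇒ h·k2=z(1+9/14z)y_n
  y_{n+1}/y_n = 1 + 5/12z + 7/12z(1+9/14z) = 1 + z + 3/8z²
  ⇒ R(z) = 1 + z + 3/8z².

Find x<0 with |R(x)|<1.
x=-1.49: |R|=0.3425
R=1: x+3/8x²=0 ⇒ x=−8/3=-2.6667; min R=1−1/(4·3/8)=0.3333>−1
Confirm numerically:
  x=-2.513: |R|=0.85519 <1
  x=-1.688: |R|=0.38050 <1
  x=-1.506: |R|=0.34451 <1
  x=-1.438: |R|=0.33744 <1
  x=-3.087: |R|=1.48659 >1
  x=-2.971: |R|=1.33907 >1
So |R|<1 on (-2.6667, 0).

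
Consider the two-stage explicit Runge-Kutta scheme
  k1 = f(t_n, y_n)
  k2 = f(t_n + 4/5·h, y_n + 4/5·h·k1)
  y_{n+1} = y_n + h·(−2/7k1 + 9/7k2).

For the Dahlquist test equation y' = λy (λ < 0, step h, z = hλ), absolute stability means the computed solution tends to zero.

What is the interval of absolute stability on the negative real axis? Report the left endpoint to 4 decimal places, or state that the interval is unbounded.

(-0.9722, 0).

With y'=λy (z=hλ):
  k1=λy_n ⇒ h·k1=z·y_n;  k2=λ(1+4/5z)y_n ⇒ h·k2=z(1+4/5z)y_n
  y_{n+1}/y_n = 1 − 2/7z + 9/7z(1+4/5z) = 1 + z + 36/35z²
  R(z) = 1 + z + 36/35z².

Find x<0 with |R(x)|<1.
x=-0.7: |R|=0.8040
R=1: x+36/35x²=0 ⇒ x=−35/36=-0.9722; min R=1−1/(4·36/35)=0.7569>−1
Confirm numerically:
  x=-0.824: |R|=0.87438 <1
  x=-0.786: |R|=0.84945 <1
  x=-0.660: |R|=0.78805 <1
  x=-0.548: |R|=0.76088 <1
  x=-1.534: |R|=1.88639 >1
  x=-1.417: |R|=1.64826 >1
  x=-1.331: |R|=1.49118 >1
Stable set (-0.9722, 0).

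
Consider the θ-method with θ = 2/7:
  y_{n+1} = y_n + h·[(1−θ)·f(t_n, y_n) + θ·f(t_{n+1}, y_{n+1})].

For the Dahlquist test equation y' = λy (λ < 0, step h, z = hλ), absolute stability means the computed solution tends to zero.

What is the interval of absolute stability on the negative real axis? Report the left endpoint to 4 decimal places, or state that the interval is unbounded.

z∈(-4.6667,0).

Test eqn y'=λy, z=hλ:
  y_{n+1} = y_n + z·[5/7·y_n + 2/7·y_{n+1}] ⇒ (1 − 2/7z)y_{n+1} = (1 + 5/7z)y_n
  ⇒ R(z) = (1 + 5/7z)/(1 − 2/7z).

Find x<0 with |R(x)|<1.
x=-1.52: |R|=0.0598
R=−1: 1+5/7x = −1+2/7x ⇒ -3/7x=2 ⇒ x=2/(-3/7)=-4.6667
Confirm numerically:
  x=-4.589: |R|=0.98560 <1
  x=-3.429: |R|=0.73207 <1
  x=-2.445: |R|=0.43944 <1
  x=-5.049: |R|=1.06708 >1
  x=-5.034: |R|=1.06457 >1
  x=-4.864: |R|=1.03539 >1
Interval (-4.6667, 0).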